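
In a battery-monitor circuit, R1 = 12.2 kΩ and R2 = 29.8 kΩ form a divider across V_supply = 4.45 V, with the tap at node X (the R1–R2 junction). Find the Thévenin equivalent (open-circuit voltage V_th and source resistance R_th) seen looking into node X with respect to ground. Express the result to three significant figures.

V_th ≈ 3.16 V, R_th ≈ 8.66 kΩ

With X open, the divider is unloaded: V_th = 4.45 × 29.8/42.00 = 3.157 V.
Looking into X with the source shorted: R_th = R1·R2/(R1+R2) = 12.20 × 29.8/42.00 = 8.656 kΩ.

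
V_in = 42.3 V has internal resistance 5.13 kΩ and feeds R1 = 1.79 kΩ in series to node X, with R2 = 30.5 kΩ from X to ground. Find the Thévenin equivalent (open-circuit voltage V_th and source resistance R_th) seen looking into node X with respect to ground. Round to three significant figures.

R1' = 5.13 + 1.79 = 6.920 kΩ (source resistance + R1).
With X open, the divider is unloaded: V_th = 42.3 × 30.5/37.42 = 34.48 V.
Zeroing V_in shorts the top of R1' to ground, so R_th = R1' ‖ R2 = 5.640 kΩ.

V_th ≈ 34.5 V, R_th ≈ 5.64 kΩ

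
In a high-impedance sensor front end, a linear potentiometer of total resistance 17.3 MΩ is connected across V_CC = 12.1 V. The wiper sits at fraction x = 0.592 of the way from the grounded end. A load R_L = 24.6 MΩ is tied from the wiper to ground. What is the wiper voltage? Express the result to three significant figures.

V_out ≈ 6.12 V

Lower segment x·R_p = 10.24 MΩ; upper segment (1−x)·R_p = 7.058 MΩ.
R_L loads the lower segment: effective lower R = 7.231 MΩ.
V_out = 12.1 × 7.231/(7.058 + 7.231) = 6.123 V.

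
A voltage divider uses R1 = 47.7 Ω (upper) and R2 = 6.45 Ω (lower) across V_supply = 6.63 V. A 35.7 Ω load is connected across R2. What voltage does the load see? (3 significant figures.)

The load sits in parallel with R2, giving an effective lower resistance R2' = R2·R_L/(R2+R_L) = 5.463 Ω.
Voltage divider with the loaded lower leg: V_out = 6.63 × 5.463/(47.7 + 5.463) = 6.63 × 0.1028 = 0.6813 V.

V_out ≈ 0.681 V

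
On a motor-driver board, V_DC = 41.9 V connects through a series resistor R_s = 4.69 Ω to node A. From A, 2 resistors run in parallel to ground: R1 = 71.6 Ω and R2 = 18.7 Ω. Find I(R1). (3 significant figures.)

I ≈ 0.445 A

Equivalent of the parallel group: R_p = 14.83 Ω.
V_A by voltage divider: V_A = 41.9 × 14.83/(4.69 + 14.83) = 31.83 V.
I(R1) = V_A / R1 = 31.83/71.6 = 0.4446 A.
(Equivalently: I_total = 2.147 A, then current-divider fraction G_k/ΣG = 0.2071.)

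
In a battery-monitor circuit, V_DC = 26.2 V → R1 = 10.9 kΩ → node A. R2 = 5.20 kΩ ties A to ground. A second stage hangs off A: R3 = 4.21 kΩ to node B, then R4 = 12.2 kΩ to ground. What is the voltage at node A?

The second stage (R3 + R4 = 16.41 kΩ) loads node A in parallel with R2.
R2 ‖ (R3+R4) = 3.949 kΩ.
So V_A = 26.2 × 0.2659 = 6.967 V.

V_A ≈ 6.97 V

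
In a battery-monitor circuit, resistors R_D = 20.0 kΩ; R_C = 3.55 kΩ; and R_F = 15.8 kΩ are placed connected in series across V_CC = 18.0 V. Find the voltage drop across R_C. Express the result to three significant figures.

Series total: ΣR = 20.0 + 3.55 + 15.8 = 39.35 kΩ.
Voltage divider: V = V_CC · (3.550 / 39.35) = 18.0 × 0.09022 = 1.624 V.

V ≈ 1.62 V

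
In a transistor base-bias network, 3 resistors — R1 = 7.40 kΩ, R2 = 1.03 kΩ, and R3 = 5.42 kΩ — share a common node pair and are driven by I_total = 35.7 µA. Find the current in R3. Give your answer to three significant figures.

Total conductance ΣG = 1/7.40 + 1/1.03 + 1/5.42 = 1.291 (units of 1/kΩ).
Current divider: I(R3) = I_total · G_k/ΣG = 35.7 × (0.1845/1.291) = 35.7 × 0.1430 = 5.104 µA.

I ≈ 5.10 µA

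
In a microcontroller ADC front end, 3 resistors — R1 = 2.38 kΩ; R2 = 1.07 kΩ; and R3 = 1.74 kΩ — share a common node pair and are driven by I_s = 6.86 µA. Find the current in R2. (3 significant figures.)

Conductances: ΣG = 1/2.38 + 1/1.07 + 1/1.74 = 1.929 (1/kΩ).
By the current-divider rule, I = I_s · G_k/ΣG = 6.86 × 0.4844 = 3.323 µA.

I ≈ 3.32 µA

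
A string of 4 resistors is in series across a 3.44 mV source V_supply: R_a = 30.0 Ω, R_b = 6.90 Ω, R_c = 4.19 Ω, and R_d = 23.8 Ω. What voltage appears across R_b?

V ≈ 0.366 mV

Series total: ΣR = 30.0 + 6.90 + 4.19 + 23.8 = 64.89 Ω.
By the voltage-divider rule, V = 3.44 × 6.900/64.89 = 0.3658 mV.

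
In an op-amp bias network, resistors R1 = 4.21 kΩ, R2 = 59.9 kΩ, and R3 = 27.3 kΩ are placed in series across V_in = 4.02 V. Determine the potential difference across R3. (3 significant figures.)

Total series resistance ΣR = 4.21 + 59.9 + 27.3 = 91.41 kΩ.
Voltage divider: V = V_in · (27.30 / 91.41) = 4.02 × 0.2987 = 1.201 V.

V ≈ 1.20 V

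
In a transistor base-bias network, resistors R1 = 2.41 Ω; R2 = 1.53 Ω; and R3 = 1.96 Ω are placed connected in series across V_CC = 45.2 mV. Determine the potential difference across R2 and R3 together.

Total series resistance ΣR = 2.41 + 1.53 + 1.96 = 5.900 Ω.
R_{R2..R3} = 1.53 + 1.96 = 3.490 Ω.
Voltage divider: V = V_CC · (3.490 / 5.900) = 45.2 × 0.5915 = 26.74 mV.

V ≈ 26.7 mV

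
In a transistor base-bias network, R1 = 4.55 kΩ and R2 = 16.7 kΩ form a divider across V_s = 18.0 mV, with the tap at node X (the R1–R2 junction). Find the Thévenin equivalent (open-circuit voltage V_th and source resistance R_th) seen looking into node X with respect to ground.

V_th ≈ 14.1 mV, R_th ≈ 3.58 kΩ

Open-circuit (no load on X): V_th = V_s · R2/(R1 + R2) = 18.0 × 16.7/(4.550 + 16.7) = 14.15 mV.
Looking into X with the source shorted: R_th = R1·R2/(R1+R2) = 4.550 × 16.7/21.25 = 3.576 kΩ.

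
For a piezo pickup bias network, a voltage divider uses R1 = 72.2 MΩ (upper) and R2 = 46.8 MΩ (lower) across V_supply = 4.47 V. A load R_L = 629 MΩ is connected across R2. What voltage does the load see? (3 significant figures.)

V_out ≈ 1.68 V

R2 ‖ R_L = (46.8 × 629)/(46.8 + 629) = 43.56 MΩ.
Voltage divider with the loaded lower leg: V_out = 4.47 × 43.56/(72.2 + 43.56) = 4.47 × 0.3763 = 1.682 V.
(Unloaded it would be 1.76 V; the load pulls it down.)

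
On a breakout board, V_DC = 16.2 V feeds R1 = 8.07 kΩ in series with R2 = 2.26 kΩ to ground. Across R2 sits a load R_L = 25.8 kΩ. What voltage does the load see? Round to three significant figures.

First combine the lower leg with the load: R2 ‖ R_L = 2.078 kΩ.
Voltage divider with the loaded lower leg: V_out = 16.2 × 2.078/(8.07 + 2.078) = 16.2 × 0.2048 = 3.317 V.

V_out ≈ 3.32 V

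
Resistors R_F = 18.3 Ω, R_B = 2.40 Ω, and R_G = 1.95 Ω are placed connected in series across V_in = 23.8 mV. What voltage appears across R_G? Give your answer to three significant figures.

V ≈ 2.05 mV

Total series resistance ΣR = 18.3 + 2.40 + 1.95 = 22.65 Ω.
By the voltage-divider rule, V = 23.8 × 1.950/22.65 = 2.049 mV.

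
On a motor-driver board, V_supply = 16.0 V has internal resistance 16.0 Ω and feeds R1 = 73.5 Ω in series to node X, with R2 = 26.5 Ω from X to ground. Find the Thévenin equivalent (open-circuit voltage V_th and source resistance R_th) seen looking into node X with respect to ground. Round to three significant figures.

R1' = 16.0 + 73.5 = 89.50 Ω (source resistance + R1).
V_th is the unloaded tap voltage: V_supply · R2/(R1'+R2) = 16.0 × 0.2284 = 3.655 V.
With V_supply suppressed (replaced by a short), R_th = R1' ‖ R2 = (89.50 × 26.5)/(89.50 + 26.5) = 20.45 Ω.

V_th ≈ 3.66 V, R_th ≈ 20.4 Ω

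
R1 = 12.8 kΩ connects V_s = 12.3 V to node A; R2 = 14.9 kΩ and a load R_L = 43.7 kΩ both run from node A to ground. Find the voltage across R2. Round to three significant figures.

First combine the lower leg with the load: R2 ‖ R_L = 11.11 kΩ.
Now apply the divider: V_out = 12.3 × 0.4647 = 5.716 V.

V_out ≈ 5.72 V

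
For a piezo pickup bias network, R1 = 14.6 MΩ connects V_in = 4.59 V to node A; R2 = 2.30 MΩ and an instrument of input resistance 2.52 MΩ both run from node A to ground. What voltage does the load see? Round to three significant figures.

The load sits in parallel with R2, giving an effective lower resistance R2' = R2·R_L/(R2+R_L) = 1.202 MΩ.
Now apply the divider: V_out = 4.59 × 0.07609 = 0.3493 V.
(Unloaded it would be 0.625 V; the load pulls it down.)

V_out ≈ 0.349 V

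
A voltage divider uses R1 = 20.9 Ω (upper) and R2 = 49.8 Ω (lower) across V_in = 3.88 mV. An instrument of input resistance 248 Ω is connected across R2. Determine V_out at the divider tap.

V_out ≈ 2.58 mV

The load sits in parallel with R2, giving an effective lower resistance R2' = R2·R_L/(R2+R_L) = 41.47 Ω.
Now apply the divider: V_out = 3.88 × 0.6649 = 2.580 mV.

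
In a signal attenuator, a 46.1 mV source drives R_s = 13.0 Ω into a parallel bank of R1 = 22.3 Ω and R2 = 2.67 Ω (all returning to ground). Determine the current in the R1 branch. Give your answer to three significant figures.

I ≈ 0.320 mA

Equivalent of the parallel group: R_p = 2.385 Ω.
V_A = 46.1 × 2.385/15.38 = 7.145 mV.
Branch current I = V_A/R1 = 7.145/22.3 = 0.3204 mA.
(Check via current divider: I_total = 2.997 mA; share G_k/ΣG = 0.1069 → same result.)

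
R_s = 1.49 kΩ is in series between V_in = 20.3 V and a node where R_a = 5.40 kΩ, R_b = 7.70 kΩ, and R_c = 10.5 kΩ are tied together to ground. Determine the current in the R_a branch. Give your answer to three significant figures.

Combine the parallel branches: R_p = (1/5.40 + 1/7.70 + 1/10.5)⁻¹ = 2.437 kΩ.
Node voltage V_A = V_in · R_p/(R_s + R_p) = 20.3 × 0.6206 = 12.60 V.
Branch current I = V_A/R_a = 12.60/5.40 = 2.333 mA.

I ≈ 2.33 mA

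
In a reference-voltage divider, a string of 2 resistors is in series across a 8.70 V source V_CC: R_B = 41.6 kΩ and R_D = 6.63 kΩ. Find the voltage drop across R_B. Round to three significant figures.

V ≈ 7.50 V

Total series resistance ΣR = 41.6 + 6.63 = 48.23 kΩ.
Voltage divider: V = V_CC · (41.60 / 48.23) = 8.70 × 0.8625 = 7.504 V.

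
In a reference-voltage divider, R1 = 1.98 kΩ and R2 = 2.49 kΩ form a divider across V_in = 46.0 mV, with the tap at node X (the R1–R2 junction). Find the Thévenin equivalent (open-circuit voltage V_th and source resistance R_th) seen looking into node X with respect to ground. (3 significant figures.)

V_th ≈ 25.6 mV, R_th ≈ 1.10 kΩ

Open-circuit (no load on X): V_th = V_in · R2/(R1 + R2) = 46.0 × 2.49/(1.980 + 2.49) = 25.62 mV.
Zeroing V_in shorts the top of R1 to ground, so R_th = R1 ‖ R2 = 1.103 kΩ.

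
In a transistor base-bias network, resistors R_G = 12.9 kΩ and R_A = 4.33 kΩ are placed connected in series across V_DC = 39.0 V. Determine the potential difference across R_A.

Total series resistance ΣR = 12.9 + 4.33 = 17.23 kΩ.
V = V_DC · R/ΣR = 39.0 × 0.2513 = 9.801 V.

V ≈ 9.80 V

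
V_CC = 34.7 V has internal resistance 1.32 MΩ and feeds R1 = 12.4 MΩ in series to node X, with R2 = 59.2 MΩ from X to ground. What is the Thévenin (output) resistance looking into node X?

R1' = 1.32 + 12.4 = 13.72 MΩ (source resistance + R1).
With V_CC suppressed (replaced by a short), R_th = R1' ‖ R2 = (13.72 × 59.2)/(13.72 + 59.2) = 11.14 MΩ.

R_th ≈ 11.1 MΩ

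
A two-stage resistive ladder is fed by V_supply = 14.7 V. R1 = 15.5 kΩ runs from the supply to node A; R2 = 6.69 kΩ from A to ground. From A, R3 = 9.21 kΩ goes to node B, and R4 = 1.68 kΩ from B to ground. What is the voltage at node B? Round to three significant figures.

The second stage (R3 + R4 = 10.89 kΩ) loads node A in parallel with R2.
Effective lower resistance at A: R2 ‖ 10.89 = 4.144 kΩ.
V_A = 14.7 × 4.144/(15.5 + 4.144) = 3.101 V.
Stage 2 is unloaded, so V_B = V_A · R4/(R3+R4) = 3.101 × 1.68/10.89 = 0.4784 V.

V_B ≈ 0.478 V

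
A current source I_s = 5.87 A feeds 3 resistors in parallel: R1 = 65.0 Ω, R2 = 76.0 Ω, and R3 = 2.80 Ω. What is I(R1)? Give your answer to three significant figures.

ΣG = 1/65.0 + 1/76.0 + 1/2.80 = 0.3857.
R1 takes the fraction G_k/ΣG = 0.01538/0.3857 = 0.03989, so I = 5.87 × 0.03989 = 0.2341 A.

I ≈ 0.234 A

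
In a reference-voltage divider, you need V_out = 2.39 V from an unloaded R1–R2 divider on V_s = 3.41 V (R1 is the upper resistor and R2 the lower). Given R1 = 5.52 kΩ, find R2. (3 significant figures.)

V_out/V_s = R2/(R1+R2) = 0.7009.
So R2 = R1 · V_out/(V_s − V_out) = 5.52 × 2.39/(3.41 − 2.39) = 5.52 × 2.343 = 12.93 kΩ.

R2 ≈ 12.9 kΩ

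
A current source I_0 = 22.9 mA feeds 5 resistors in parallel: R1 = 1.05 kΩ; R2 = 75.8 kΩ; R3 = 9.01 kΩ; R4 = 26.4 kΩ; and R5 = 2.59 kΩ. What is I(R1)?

I ≈ 14.5 mA

ΣG = 1/1.05 + 1/75.8 + 1/9.01 + 1/26.4 + 1/2.59 = 1.501.
Current divider: I(R1) = I_0 · G_k/ΣG = 22.9 × (0.9524/1.501) = 22.9 × 0.6347 = 14.53 mA.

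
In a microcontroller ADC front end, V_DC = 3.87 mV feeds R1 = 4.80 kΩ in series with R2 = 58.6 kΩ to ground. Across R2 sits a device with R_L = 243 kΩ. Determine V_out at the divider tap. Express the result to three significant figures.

R2 ‖ R_L = (58.6 × 243)/(58.6 + 243) = 47.21 kΩ.
Then V_out = V_DC · R2'/(R1 + R2') = 3.87 × 47.21/52.01 = 3.513 mV.

V_out ≈ 3.51 mV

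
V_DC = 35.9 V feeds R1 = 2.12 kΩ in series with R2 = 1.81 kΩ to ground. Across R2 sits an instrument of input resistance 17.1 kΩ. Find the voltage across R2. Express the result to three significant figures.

R2 ‖ R_L = (1.81 × 17.1)/(1.81 + 17.1) = 1.637 kΩ.
Now apply the divider: V_out = 35.9 × 0.4357 = 15.64 V.

V_out ≈ 15.6 V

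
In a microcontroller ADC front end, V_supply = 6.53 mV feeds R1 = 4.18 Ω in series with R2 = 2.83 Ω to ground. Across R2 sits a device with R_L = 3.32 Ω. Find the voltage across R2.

R2 ‖ R_L = (2.83 × 3.32)/(2.83 + 3.32) = 1.528 Ω.
Now apply the divider: V_out = 6.53 × 0.2677 = 1.748 mV.

V_out ≈ 1.75 mV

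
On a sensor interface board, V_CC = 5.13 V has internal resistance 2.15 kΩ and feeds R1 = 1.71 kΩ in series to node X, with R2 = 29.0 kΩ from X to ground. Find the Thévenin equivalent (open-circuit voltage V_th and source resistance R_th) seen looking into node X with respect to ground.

V_th ≈ 4.53 V, R_th ≈ 3.41 kΩ

R1' = 2.15 + 1.71 = 3.860 kΩ (source resistance + R1).
Open-circuit (no load on X): V_th = V_CC · R2/(R1' + R2) = 5.13 × 29.0/(3.860 + 29.0) = 4.527 V.
With V_CC suppressed (replaced by a short), R_th = R1' ‖ R2 = (3.860 × 29.0)/(3.860 + 29.0) = 3.407 kΩ.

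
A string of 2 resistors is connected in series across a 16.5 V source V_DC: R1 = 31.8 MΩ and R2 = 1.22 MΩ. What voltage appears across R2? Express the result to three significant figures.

ΣR = 31.8 + 1.22 = 33.02 MΩ.
V = V_DC · R/ΣR = 16.5 × 0.03695 = 0.6096 V.

V ≈ 0.610 V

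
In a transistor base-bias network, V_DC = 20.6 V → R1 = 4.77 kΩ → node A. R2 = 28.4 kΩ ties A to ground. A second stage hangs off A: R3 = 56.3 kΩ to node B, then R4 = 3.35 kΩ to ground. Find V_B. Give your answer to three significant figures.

The second stage (R3 + R4 = 59.65 kΩ) loads node A in parallel with R2.
Effective lower resistance at A: R2 ‖ 59.65 = 19.24 kΩ.
V_A = 20.6 × 19.24/(4.77 + 19.24) = 16.51 V.
Then the unloaded second divider: V_B = V_A × R4/(R3+R4) = 16.51 × 0.05616 = 0.9271 V.

V_B ≈ 0.927 V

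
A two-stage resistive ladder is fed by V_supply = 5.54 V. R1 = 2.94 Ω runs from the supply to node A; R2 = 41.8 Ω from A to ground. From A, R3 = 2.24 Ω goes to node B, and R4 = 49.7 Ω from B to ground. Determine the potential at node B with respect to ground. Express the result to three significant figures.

V_B ≈ 4.70 V

The second stage (R3 + R4 = 51.94 Ω) loads node A in parallel with R2.
Effective lower resistance at A: R2 ‖ 51.94 = 23.16 Ω.
V_A = 5.54 × 23.16/(2.94 + 23.16) = 4.916 V.
Then the unloaded second divider: V_B = V_A × R4/(R3+R4) = 4.916 × 0.9569 = 4.704 V.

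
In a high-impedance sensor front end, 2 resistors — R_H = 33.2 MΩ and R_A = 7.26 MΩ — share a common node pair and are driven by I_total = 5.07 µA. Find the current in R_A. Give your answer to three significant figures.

I ≈ 4.16 µA

For two parallel branches, I_k = I_total · (other R)/(sum of R).
So I = 5.07 × 33.2/40.46 = 4.160 µA.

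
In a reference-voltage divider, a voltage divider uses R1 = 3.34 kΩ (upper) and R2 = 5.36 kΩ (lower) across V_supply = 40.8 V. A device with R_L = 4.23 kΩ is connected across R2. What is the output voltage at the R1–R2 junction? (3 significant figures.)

V_out ≈ 16.9 V

R2 ‖ R_L = (5.36 × 4.23)/(5.36 + 4.23) = 2.364 kΩ.
Now apply the divider: V_out = 40.8 × 0.4145 = 16.91 V.
(Unloaded it would be 25.1 V; the load pulls it down.)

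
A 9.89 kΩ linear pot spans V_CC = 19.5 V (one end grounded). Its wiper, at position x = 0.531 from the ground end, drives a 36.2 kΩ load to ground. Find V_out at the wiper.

V_out ≈ 9.69 V

Split the track: R_lower = x·R_p = 5.252 kΩ, R_upper = (1−x)·R_p = 4.638 kΩ.
Lower segment in parallel with the load: 5.252 ‖ 36.2 = 4.586 kΩ.
Then V_out = V_CC · 4.586/(4.638 + 4.586) = 9.695 V.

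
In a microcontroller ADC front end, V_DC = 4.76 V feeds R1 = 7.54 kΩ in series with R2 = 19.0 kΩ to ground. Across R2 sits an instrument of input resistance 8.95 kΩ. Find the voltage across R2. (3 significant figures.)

V_out ≈ 2.13 V

R2 ‖ R_L = (19.0 × 8.95)/(19.0 + 8.95) = 6.084 kΩ.
Then V_out = V_DC · R2'/(R1 + R2') = 4.76 × 6.084/13.62 = 2.126 V.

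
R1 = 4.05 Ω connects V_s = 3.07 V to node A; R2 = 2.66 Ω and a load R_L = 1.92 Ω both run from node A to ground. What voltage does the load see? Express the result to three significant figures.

V_out ≈ 0.663 V

R2 ‖ R_L = (2.66 × 1.92)/(2.66 + 1.92) = 1.115 Ω.
Then V_out = V_s · R2'/(R1 + R2') = 3.07 × 1.115/5.165 = 0.6628 V.
(Unloaded it would be 1.22 V; the load pulls it down.)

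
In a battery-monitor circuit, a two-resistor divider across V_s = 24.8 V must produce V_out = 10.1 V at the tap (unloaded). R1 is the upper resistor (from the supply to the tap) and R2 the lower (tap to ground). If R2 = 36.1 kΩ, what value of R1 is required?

R1 ≈ 52.5 kΩ

Required fraction k = V_out/V_s = 0.4073.
Rearranging, R1 = R2·(1−k)/k = 36.1 × 1.455 = 52.54 kΩ.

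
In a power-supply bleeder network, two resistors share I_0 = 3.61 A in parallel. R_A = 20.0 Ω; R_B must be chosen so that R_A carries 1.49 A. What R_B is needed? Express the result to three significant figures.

R_B ≈ 14.1 Ω

Two-branch current divider: I_A = I_0 · R_B/(R_A + R_B).
1.49/3.61 = R_B/(R_A + R_B) → R_B = R_A · (0.4127)/(1 − 0.4127) = 20.0 × 0.7028 = 14.06 Ω.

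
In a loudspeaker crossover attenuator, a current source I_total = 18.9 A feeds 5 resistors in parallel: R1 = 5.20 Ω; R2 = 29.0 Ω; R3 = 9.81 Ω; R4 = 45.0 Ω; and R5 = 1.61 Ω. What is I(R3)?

I ≈ 1.98 A

Conductances: ΣG = 1/5.20 + 1/29.0 + 1/9.81 + 1/45.0 + 1/1.61 = 0.9721 (1/Ω).
Current divider: I(R3) = I_total · G_k/ΣG = 18.9 × (0.1019/0.9721) = 18.9 × 0.1049 = 1.982 A.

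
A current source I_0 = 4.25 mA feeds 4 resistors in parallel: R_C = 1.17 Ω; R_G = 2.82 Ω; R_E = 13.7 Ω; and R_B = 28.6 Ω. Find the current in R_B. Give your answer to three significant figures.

I ≈ 0.113 mA

Total conductance ΣG = 1/1.17 + 1/2.82 + 1/13.7 + 1/28.6 = 1.317 (units of 1/Ω).
Current divider: I(R_B) = I_0 · G_k/ΣG = 4.25 × (0.03497/1.317) = 4.25 × 0.02654 = 0.1128 mA.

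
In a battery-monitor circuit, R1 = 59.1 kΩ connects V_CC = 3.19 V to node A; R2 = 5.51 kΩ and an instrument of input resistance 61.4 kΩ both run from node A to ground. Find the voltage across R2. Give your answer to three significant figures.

V_out ≈ 0.251 V

R2 ‖ R_L = (5.51 × 61.4)/(5.51 + 61.4) = 5.056 kΩ.
Then V_out = V_CC · R2'/(R1 + R2') = 3.19 × 5.056/64.16 = 0.2514 V.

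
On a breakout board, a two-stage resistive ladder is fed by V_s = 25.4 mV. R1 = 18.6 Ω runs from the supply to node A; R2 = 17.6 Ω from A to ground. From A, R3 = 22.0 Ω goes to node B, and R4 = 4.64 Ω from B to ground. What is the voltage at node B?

V_B ≈ 1.61 mV

Node A sees R2 in parallel with the series input of stage 2, R3 + R4 = 26.64 Ω.
R2 ‖ (R3+R4) = 10.60 Ω.
So V_A = 25.4 × 0.3630 = 9.220 mV.
Then the unloaded second divider: V_B = V_A × R4/(R3+R4) = 9.220 × 0.1742 = 1.606 mV.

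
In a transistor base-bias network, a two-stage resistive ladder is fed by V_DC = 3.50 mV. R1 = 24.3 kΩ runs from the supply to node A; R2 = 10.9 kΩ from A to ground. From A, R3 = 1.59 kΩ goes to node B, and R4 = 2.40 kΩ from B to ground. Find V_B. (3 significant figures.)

Node A sees R2 in parallel with the series input of stage 2, R3 + R4 = 3.990 kΩ.
Effective lower resistance at A: R2 ‖ 3.990 = 2.921 kΩ.
First divider: V_A = V_DC · 2.921/(24.3 + 2.921) = 0.3756 mV.
V_B = V_A × 0.6015 = 0.2259 mV.

V_B ≈ 0.226 mV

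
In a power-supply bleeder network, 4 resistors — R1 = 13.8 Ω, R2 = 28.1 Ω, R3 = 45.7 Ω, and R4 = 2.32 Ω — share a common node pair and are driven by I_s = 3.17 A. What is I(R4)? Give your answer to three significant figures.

I ≈ 2.44 A

ΣG = 1/13.8 + 1/28.1 + 1/45.7 + 1/2.32 = 0.5610.
Current divider: I(R4) = I_s · G_k/ΣG = 3.17 × (0.4310/0.5610) = 3.17 × 0.7684 = 2.436 A.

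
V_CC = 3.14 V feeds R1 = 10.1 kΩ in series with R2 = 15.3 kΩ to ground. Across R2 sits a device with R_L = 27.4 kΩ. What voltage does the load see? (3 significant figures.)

V_out ≈ 1.55 V

R2 ‖ R_L = (15.3 × 27.4)/(15.3 + 27.4) = 9.818 kΩ.
Then V_out = V_CC · R2'/(R1 + R2') = 3.14 × 9.818/19.92 = 1.548 V.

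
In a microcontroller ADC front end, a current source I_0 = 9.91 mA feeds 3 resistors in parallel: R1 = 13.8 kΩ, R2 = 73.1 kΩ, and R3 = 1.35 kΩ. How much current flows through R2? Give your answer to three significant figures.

I ≈ 0.164 mA

Conductances: ΣG = 1/13.8 + 1/73.1 + 1/1.35 = 0.8269 (1/kΩ).
By the current-divider rule, I = I_0 · G_k/ΣG = 9.91 × 0.01654 = 0.1640 mA.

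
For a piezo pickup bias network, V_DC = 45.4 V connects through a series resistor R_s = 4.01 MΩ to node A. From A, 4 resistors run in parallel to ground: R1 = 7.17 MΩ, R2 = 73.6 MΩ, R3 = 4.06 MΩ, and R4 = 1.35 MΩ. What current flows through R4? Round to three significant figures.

I ≈ 6.04 µA

Combine the parallel branches: R_p = (1/7.17 + 1/73.6 + 1/4.06 + 1/1.35)⁻¹ = 0.8771 MΩ.
V_A = 45.4 × 0.8771/4.887 = 8.148 V.
Branch current I = V_A/R4 = 8.148/1.35 = 6.036 µA.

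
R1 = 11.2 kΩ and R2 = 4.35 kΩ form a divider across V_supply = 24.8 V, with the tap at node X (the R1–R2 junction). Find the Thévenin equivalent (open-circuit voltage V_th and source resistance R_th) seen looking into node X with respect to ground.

Open-circuit (no load on X): V_th = V_supply · R2/(R1 + R2) = 24.8 × 4.35/(11.20 + 4.35) = 6.938 V.
Looking into X with the source shorted: R_th = R1·R2/(R1+R2) = 11.20 × 4.35/15.55 = 3.133 kΩ.

V_th ≈ 6.94 V, R_th ≈ 3.13 kΩ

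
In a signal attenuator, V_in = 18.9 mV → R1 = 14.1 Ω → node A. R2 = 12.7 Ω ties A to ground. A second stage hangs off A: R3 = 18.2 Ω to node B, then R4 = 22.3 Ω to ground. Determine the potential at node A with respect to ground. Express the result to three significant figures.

The second stage (R3 + R4 = 40.50 Ω) loads node A in parallel with R2.
R2 ‖ (R3+R4) = 9.668 Ω.
V_A = 18.9 × 9.668/(14.1 + 9.668) = 7.688 mV.

V_A ≈ 7.69 mV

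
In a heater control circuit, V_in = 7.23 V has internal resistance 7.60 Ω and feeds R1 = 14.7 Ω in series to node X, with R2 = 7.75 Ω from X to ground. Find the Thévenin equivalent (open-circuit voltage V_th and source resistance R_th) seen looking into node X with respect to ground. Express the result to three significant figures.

V_th ≈ 1.86 V, R_th ≈ 5.75 Ω

R1' = 7.60 + 14.7 = 22.30 Ω (source resistance + R1).
V_th is the unloaded tap voltage: V_in · R2/(R1'+R2) = 7.23 × 0.2579 = 1.865 V.
With V_in suppressed (replaced by a short), R_th = R1' ‖ R2 = (22.30 × 7.75)/(22.30 + 7.75) = 5.751 Ω.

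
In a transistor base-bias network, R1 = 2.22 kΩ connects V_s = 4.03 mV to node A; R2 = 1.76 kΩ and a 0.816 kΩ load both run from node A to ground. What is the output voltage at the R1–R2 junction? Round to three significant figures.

V_out ≈ 0.809 mV

R2 ‖ R_L = (1.76 × 0.816)/(1.76 + 0.816) = 0.5575 kΩ.
Now apply the divider: V_out = 4.03 × 0.2007 = 0.8089 mV.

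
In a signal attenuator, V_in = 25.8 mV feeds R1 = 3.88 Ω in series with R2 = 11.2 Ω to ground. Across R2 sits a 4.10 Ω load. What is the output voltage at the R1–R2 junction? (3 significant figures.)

V_out ≈ 11.3 mV

First combine the lower leg with the load: R2 ‖ R_L = 3.001 Ω.
Now apply the divider: V_out = 25.8 × 0.4362 = 11.25 mV.
(Unloaded it would be 19.2 mV; the load pulls it down.)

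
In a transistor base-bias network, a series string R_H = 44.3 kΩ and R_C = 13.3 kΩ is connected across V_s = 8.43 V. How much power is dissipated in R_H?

P ≈ 0.949 mW

The common current is I = 8.43/57.60 = 0.1464 mA.
P(R_H) = I²·R_H = (0.1464)² × 44.3 = 0.9489 mW.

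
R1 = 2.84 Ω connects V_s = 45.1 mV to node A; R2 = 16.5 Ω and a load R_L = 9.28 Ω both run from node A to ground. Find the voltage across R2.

The load sits in parallel with R2, giving an effective lower resistance R2' = R2·R_L/(R2+R_L) = 5.939 Ω.
Now apply the divider: V_out = 45.1 × 0.6765 = 30.51 mV.
(Unloaded it would be 38.5 mV; the load pulls it down.)

V_out ≈ 30.5 mV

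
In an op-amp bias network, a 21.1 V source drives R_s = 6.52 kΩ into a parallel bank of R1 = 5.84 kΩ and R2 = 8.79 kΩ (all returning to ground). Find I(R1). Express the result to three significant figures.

Combine the parallel branches: R_p = (1/5.84 + 1/8.79)⁻¹ = 3.509 kΩ.
V_A = 21.1 × 3.509/10.03 = 7.382 V.
I(R1) = V_A / R1 = 7.382/5.84 = 1.264 mA.

I ≈ 1.26 mA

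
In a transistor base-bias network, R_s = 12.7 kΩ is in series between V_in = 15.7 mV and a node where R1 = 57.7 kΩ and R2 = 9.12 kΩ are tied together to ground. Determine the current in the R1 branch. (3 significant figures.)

I ≈ 0.104 µA

Parallel bank: R_p = 1/(1/57.7 + 1/9.12) = 7.875 kΩ.
V_A by voltage divider: V_A = 15.7 × 7.875/(12.7 + 7.875) = 6.009 mV.
I(R1) = V_A / R1 = 6.009/57.7 = 0.1041 µA.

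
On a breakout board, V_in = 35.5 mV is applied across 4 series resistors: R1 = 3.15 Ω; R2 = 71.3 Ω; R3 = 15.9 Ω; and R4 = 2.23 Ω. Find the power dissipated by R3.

The common current is I = 35.5/92.58 = 0.3835 mA.
P = I²R = 0.1470 × 15.9 = 2.338 µW.

P ≈ 2.34 µW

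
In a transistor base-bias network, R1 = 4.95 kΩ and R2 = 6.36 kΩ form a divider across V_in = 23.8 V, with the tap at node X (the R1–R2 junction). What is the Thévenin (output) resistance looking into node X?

R_th ≈ 2.78 kΩ

Zeroing V_in shorts the top of R1 to ground, so R_th = R1 ‖ R2 = 2.784 kΩ.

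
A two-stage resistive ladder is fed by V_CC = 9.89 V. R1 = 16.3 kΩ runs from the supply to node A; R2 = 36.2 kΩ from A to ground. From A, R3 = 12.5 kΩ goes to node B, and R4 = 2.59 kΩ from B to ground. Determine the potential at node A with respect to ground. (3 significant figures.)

V_A ≈ 3.91 V

Looking into the second stage from A: R3 + R4 = 15.09 kΩ appears in parallel with R2.
Effective lower resistance at A: R2 ‖ 15.09 = 10.65 kΩ.
V_A = 9.89 × 10.65/(16.3 + 10.65) = 3.908 V.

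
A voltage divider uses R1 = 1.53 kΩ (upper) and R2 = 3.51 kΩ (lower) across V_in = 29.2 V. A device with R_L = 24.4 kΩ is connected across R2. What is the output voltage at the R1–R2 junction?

V_out ≈ 19.5 V

The load sits in parallel with R2, giving an effective lower resistance R2' = R2·R_L/(R2+R_L) = 3.069 kΩ.
Voltage divider with the loaded lower leg: V_out = 29.2 × 3.069/(1.53 + 3.069) = 29.2 × 0.6673 = 19.48 V.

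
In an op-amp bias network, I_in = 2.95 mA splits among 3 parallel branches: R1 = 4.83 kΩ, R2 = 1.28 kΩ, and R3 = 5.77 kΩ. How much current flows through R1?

I ≈ 0.526 mA

ΣG = 1/4.83 + 1/1.28 + 1/5.77 = 1.162.
Current divider: I(R1) = I_in · G_k/ΣG = 2.95 × (0.2070/1.162) = 2.95 × 0.1782 = 0.5258 mA.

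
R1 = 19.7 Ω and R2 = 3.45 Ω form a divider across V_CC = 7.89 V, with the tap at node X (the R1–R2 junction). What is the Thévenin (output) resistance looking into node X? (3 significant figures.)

R_th ≈ 2.94 Ω

Looking into X with the source shorted: R_th = R1·R2/(R1+R2) = 19.70 × 3.45/23.15 = 2.936 Ω.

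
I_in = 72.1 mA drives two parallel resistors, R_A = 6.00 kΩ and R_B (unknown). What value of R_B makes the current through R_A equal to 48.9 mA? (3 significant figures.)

Two-branch current divider: I_A = I_in · R_B/(R_A + R_B).
With f = 0.6782, R_B = R_A · f/(1−f) = 6.00 × 2.108 = 12.65 kΩ.

R_B ≈ 12.6 kΩ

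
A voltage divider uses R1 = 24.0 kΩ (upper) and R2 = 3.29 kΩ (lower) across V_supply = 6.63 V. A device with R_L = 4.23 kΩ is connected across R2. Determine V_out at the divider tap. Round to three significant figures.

R2 ‖ R_L = (3.29 × 4.23)/(3.29 + 4.23) = 1.851 kΩ.
Voltage divider with the loaded lower leg: V_out = 6.63 × 1.851/(24.0 + 1.851) = 6.63 × 0.07159 = 0.4746 V.

V_out ≈ 0.475 V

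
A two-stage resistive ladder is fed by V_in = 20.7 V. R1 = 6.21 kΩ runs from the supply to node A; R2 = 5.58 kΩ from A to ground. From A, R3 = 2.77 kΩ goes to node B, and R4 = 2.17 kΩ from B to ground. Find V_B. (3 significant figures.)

Node A sees R2 in parallel with the series input of stage 2, R3 + R4 = 4.940 kΩ.
R2 ‖ (R3+R4) = 2.620 kΩ.
V_A = 20.7 × 2.620/(6.21 + 2.620) = 6.142 V.
Stage 2 is unloaded, so V_B = V_A · R4/(R3+R4) = 6.142 × 2.17/4.940 = 2.698 V.

V_B ≈ 2.70 V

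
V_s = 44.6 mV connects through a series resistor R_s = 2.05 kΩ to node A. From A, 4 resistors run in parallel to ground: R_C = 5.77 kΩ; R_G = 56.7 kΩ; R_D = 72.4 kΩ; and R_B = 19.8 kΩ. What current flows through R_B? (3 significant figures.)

Combine the parallel branches: R_p = (1/5.77 + 1/56.7 + 1/72.4 + 1/19.8)⁻¹ = 3.918 kΩ.
V_A = 44.6 × 3.918/5.968 = 29.28 mV.
Branch current I = V_A/R_B = 29.28/19.8 = 1.479 µA.
(Check via current divider: I_total = 7.474 µA; share G_k/ΣG = 0.1979 → same result.)

I ≈ 1.48 µA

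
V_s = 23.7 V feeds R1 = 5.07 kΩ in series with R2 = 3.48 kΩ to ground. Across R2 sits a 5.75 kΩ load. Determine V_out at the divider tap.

V_out ≈ 7.10 V

First combine the lower leg with the load: R2 ‖ R_L = 2.168 kΩ.
Voltage divider with the loaded lower leg: V_out = 23.7 × 2.168/(5.07 + 2.168) = 23.7 × 0.2995 = 7.099 V.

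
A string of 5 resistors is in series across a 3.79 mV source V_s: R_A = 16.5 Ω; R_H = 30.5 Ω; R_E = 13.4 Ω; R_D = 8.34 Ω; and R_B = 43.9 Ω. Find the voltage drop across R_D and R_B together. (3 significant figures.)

ΣR = 16.5 + 30.5 + 13.4 + 8.34 + 43.9 = 112.6 Ω.
R_{R_D..R_B} = 8.34 + 43.9 = 52.24 Ω.
V = V_s · R/ΣR = 3.79 × 0.4638 = 1.758 mV.

V ≈ 1.76 mV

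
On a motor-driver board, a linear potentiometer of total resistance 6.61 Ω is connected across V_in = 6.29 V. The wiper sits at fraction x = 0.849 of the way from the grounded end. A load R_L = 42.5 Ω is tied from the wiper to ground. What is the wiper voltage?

V_out ≈ 5.24 V

Split the track: R_lower = x·R_p = 5.612 Ω, R_upper = (1−x)·R_p = 0.9981 Ω.
(x·R_p) ‖ R_L = 4.957 Ω.
V_out = 6.29 × 4.957/(0.9981 + 4.957) = 5.236 V.
(Unloaded: V_out = x·V_in = 5.34 V.)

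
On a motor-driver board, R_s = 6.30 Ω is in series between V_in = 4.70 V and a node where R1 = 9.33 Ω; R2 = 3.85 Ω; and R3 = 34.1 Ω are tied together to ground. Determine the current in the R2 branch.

Combine the parallel branches: R_p = (1/9.33 + 1/3.85 + 1/34.1)⁻¹ = 2.524 Ω.
V_A = 4.70 × 2.524/8.824 = 1.344 V.
Branch current I = V_A/R2 = 1.344/3.85 = 0.3492 A.

I ≈ 0.349 A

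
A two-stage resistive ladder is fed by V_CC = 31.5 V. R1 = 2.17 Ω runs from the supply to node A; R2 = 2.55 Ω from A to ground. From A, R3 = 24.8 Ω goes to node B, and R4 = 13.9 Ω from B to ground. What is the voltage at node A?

V_A ≈ 16.5 V

The second stage (R3 + R4 = 38.70 Ω) loads node A in parallel with R2.
R2 ‖ (R3+R4) = 2.392 Ω.
First divider: V_A = V_CC · 2.392/(2.17 + 2.392) = 16.52 V.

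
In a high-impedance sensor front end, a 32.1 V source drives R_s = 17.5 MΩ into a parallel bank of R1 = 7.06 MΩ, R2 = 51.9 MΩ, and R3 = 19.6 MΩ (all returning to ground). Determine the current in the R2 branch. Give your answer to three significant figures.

I ≈ 0.131 µA

Combine the parallel branches: R_p = (1/7.06 + 1/51.9 + 1/19.6)⁻¹ = 4.719 MΩ.
V_A = 32.1 × 4.719/22.22 = 6.817 V.
I(R2) = V_A / R2 = 6.817/51.9 = 0.1313 µA.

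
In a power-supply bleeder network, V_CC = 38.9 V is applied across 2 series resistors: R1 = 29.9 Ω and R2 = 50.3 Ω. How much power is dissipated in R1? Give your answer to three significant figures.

P ≈ 7.03 W

The common current is I = 38.9/80.20 = 0.4850 A.
V(R1) = I·R = 14.50 V; P = V·I = 14.50 × 0.4850 = 7.034 W.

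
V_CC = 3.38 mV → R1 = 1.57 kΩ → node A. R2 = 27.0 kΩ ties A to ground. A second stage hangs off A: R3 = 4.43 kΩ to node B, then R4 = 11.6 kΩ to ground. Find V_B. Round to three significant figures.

V_B ≈ 2.12 mV

Looking into the second stage from A: R3 + R4 = 16.03 kΩ appears in parallel with R2.
R2 ‖ (R3+R4) = 10.06 kΩ.
First divider: V_A = V_CC · 10.06/(1.57 + 10.06) = 2.924 mV.
Then the unloaded second divider: V_B = V_A × R4/(R3+R4) = 2.924 × 0.7236 = 2.116 mV.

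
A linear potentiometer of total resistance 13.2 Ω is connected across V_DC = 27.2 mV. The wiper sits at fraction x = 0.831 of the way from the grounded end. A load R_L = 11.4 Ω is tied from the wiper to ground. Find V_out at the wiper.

The pot divides into 2.231 Ω above the wiper and 10.97 Ω below.
R_L loads the lower segment: effective lower R = 5.590 Ω.
Then V_out = V_DC · 5.590/(2.231 + 5.590) = 19.44 mV.

V_out ≈ 19.4 mV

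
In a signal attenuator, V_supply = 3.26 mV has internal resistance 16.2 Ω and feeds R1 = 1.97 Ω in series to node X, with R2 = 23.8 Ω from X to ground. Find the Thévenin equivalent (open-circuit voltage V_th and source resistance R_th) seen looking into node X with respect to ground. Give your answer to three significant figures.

V_th ≈ 1.85 mV, R_th ≈ 10.3 Ω

R1' = 16.2 + 1.97 = 18.17 Ω (source resistance + R1).
With X open, the divider is unloaded: V_th = 3.26 × 23.8/41.97 = 1.849 mV.
Looking into X with the source shorted: R_th = R1'·R2/(R1'+R2) = 18.17 × 23.8/41.97 = 10.30 Ω.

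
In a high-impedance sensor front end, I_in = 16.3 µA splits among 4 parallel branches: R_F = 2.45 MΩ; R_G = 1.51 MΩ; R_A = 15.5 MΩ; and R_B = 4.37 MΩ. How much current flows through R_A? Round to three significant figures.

ΣG = 1/2.45 + 1/1.51 + 1/15.5 + 1/4.37 = 1.364.
By the current-divider rule, I = I_in · G_k/ΣG = 16.3 × 0.04731 = 0.7711 µA.

I ≈ 0.771 µA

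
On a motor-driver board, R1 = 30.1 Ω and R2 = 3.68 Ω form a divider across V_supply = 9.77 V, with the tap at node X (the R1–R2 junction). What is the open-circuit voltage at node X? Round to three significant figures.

V_th is the unloaded tap voltage: V_supply · R2/(R1+R2) = 9.77 × 0.1089 = 1.064 V.

V_th ≈ 1.06 V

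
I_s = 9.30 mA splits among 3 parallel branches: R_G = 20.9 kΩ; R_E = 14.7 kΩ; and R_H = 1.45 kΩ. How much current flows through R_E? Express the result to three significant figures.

ΣG = 1/20.9 + 1/14.7 + 1/1.45 = 0.8055.
R_E takes the fraction G_k/ΣG = 0.06803/0.8055 = 0.08445, so I = 9.30 × 0.08445 = 0.7854 mA.

I ≈ 0.785 mA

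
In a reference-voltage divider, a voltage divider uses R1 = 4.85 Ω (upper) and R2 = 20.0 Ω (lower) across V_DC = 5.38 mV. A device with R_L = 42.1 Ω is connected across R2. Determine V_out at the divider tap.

R2 ‖ R_L = (20.0 × 42.1)/(20.0 + 42.1) = 13.56 Ω.
Then V_out = V_DC · R2'/(R1 + R2') = 5.38 × 13.56/18.41 = 3.963 mV.

V_out ≈ 3.96 mV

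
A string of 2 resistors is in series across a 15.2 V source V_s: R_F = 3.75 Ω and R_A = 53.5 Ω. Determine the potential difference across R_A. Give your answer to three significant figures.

ΣR = 3.75 + 53.5 = 57.25 Ω.
Voltage divider: V = V_s · (53.50 / 57.25) = 15.2 × 0.9345 = 14.20 V.

V ≈ 14.2 V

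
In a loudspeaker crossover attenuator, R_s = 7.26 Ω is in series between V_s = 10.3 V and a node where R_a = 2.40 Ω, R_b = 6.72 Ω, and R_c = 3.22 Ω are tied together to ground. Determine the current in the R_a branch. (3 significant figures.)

I ≈ 0.583 A

Equivalent of the parallel group: R_p = 1.142 Ω.
V_A = 10.3 × 1.142/8.402 = 1.399 V.
I(R_a) = V_A / R_a = 1.399/2.40 = 0.5831 A.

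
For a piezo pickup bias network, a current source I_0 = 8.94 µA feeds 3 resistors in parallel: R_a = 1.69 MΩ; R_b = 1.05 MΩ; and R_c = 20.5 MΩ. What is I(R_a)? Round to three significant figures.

I ≈ 3.32 µA

Total conductance ΣG = 1/1.69 + 1/1.05 + 1/20.5 = 1.593 (units of 1/MΩ).
By the current-divider rule, I = I_0 · G_k/ΣG = 8.94 × 0.3715 = 3.321 µA.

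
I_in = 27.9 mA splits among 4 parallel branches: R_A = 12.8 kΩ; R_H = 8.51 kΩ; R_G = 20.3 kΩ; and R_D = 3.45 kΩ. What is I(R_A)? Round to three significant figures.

I ≈ 4.08 mA

Conductances: ΣG = 1/12.8 + 1/8.51 + 1/20.3 + 1/3.45 = 0.5347 (1/kΩ).
Current divider: I(R_A) = I_in · G_k/ΣG = 27.9 × (0.07812/0.5347) = 27.9 × 0.1461 = 4.076 mA.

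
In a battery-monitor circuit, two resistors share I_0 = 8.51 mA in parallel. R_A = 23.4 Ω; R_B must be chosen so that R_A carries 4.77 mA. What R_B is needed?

R_B ≈ 29.8 Ω

The fraction through R_A equals R_B/(R_A+R_B).
4.77/8.51 = R_B/(R_A + R_B) → R_B = R_A · (0.5605)/(1 − 0.5605) = 23.4 × 1.275 = 29.84 Ω.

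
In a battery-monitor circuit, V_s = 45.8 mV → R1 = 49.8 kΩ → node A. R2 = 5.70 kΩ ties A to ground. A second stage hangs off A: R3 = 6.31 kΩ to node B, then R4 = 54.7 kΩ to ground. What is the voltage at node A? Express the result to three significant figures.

V_A ≈ 4.34 mV

Node A sees R2 in parallel with the series input of stage 2, R3 + R4 = 61.01 kΩ.
Effective lower resistance at A: R2 ‖ 61.01 = 5.213 kΩ.
V_A = 45.8 × 5.213/(49.8 + 5.213) = 4.340 mV.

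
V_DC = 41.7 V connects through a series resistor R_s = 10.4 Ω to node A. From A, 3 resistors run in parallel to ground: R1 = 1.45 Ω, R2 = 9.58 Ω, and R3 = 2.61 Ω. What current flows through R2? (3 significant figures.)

I ≈ 0.329 A

Combine the parallel branches: R_p = (1/1.45 + 1/9.58 + 1/2.61)⁻¹ = 0.8495 Ω.
V_A = 41.7 × 0.8495/11.25 = 3.149 V.
I(R2) = V_A / R2 = 3.149/9.58 = 0.3287 A.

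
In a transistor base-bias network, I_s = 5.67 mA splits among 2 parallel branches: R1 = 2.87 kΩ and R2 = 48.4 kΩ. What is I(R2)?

Two-branch current divider: I_k = I_s · R_other/(R_1 + R_2).
I(R2) = 5.67 × 2.87/(2.87 + 48.4) = 5.67 × 0.05598 = 0.3174 mA.

I ≈ 0.317 mA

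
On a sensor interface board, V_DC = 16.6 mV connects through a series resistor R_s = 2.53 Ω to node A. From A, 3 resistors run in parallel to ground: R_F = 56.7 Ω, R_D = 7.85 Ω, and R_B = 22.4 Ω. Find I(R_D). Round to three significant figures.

I ≈ 1.43 mA

Combine the parallel branches: R_p = (1/56.7 + 1/7.85 + 1/22.4)⁻¹ = 5.272 Ω.
V_A by voltage divider: V_A = 16.6 × 5.272/(2.53 + 5.272) = 11.22 mV.
I(R_D) = V_A / R_D = 11.22/7.85 = 1.429 mA.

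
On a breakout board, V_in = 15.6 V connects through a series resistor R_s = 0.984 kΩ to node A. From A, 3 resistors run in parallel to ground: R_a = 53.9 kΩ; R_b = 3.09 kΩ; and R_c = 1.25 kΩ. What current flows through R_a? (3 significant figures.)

I ≈ 0.136 mA

Equivalent of the parallel group: R_p = 0.8755 kΩ.
V_A = 15.6 × 0.8755/1.860 = 7.345 V.
Branch current I = V_A/R_a = 7.345/53.9 = 0.1363 mA.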